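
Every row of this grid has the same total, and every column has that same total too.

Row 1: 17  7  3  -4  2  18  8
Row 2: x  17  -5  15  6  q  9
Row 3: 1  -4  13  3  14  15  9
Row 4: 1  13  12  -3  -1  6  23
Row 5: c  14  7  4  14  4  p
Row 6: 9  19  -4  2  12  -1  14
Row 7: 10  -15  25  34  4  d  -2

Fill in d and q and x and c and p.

d = -5, q = 14, x = -5, c = 18, p = -10

Rows 1 and 3 both sum to 51, so that's the common total.
Row 7: 10 − 15 + 25 + 34 + 4 − 2 = 56, so its missing entry is 51 − 56 = -5.
Column 6: 18 + 15 + 6 + 4 − 1 − 5 = 37, so its missing entry is 51 − 37 = 14.
Column 7: 8 + 9 + 9 + 23 + 14 − 2 = 61, so its missing entry is 51 − 61 = -10.
Row 5: 14 + 7 + 4 + 14 + 4 − 10 = 33, so its missing entry is 51 − 33 = 18.
Row 2: 17 − 5 + 15 + 6 + 14 + 9 = 56, so its missing entry is 51 − 56 = -5.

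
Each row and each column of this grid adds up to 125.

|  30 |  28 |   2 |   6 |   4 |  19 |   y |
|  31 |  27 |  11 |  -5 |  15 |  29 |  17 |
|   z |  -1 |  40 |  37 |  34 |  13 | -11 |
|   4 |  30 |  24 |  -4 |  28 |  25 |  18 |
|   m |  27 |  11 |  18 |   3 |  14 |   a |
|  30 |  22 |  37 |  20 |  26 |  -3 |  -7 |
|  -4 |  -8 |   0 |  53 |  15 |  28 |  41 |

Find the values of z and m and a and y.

Row 3 has -1 + 40 + 37 + 34 + 13 − 11 = 112; the blank must be 125 − 112 = 13.
Column 1 has 30 + 31 + 13 + 4 + 30 − 4 = 104; the blank must be 125 − 104 = 21.
Row 5 has 21 + 27 + 11 + 18 + 3 + 14 = 94; the blank must be 125 − 94 = 31.
Row 1 has 30 + 28 + 2 + 6 + 4 + 19 = 89; the blank must be 125 − 89 = 36.

z = 13, m = 21, a = 31, y = 36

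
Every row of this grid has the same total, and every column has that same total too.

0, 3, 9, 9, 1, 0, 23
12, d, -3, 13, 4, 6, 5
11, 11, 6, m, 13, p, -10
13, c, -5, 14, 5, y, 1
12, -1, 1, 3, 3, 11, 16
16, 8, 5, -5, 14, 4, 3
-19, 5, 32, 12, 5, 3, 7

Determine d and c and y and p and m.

Rows 1 and 5 both sum to 45, so that's the common total.
The known cells in row 2 total 37, leaving 45 − 37 = 8 for the blank.
The known cells in column 2 total 34, leaving 45 − 34 = 11 for the blank.
The known cells in column 4 total 46, leaving 45 − 46 = -1 for the blank.
The known cells in row 3 total 30, leaving 45 − 30 = 15 for the blank.
The known cells in row 4 total 39, leaving 45 − 39 = 6 for the blank.

d = 8, c = 11, y = 6, p = 15, m = -1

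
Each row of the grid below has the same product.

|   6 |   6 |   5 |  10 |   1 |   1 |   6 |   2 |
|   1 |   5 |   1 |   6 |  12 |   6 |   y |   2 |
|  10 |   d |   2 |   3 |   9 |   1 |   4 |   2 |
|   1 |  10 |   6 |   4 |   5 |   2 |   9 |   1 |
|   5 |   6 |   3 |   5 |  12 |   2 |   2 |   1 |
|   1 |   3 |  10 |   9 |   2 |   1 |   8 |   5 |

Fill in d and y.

d = 5, y = 5

Rows 1 and 6 each multiply to 21600, so every row has product 21600.
Row 3: 10×2×3×9×1×4×2 = 4320, so the missing entry is 21600 ÷ 4320 = 5.
Row 2: 1×5×1×6×12×6×2 = 4320, so the missing entry is 21600 ÷ 4320 = 5.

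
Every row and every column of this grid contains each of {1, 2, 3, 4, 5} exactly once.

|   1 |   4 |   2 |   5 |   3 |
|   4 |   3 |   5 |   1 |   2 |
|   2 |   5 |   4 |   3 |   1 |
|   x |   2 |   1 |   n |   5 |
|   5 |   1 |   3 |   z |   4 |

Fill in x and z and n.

Cell (4,1): column 1 already has {1, 2, 4, 5} → 3.
For row 4, column 4: row 4 already has {1, 2, 3, 5}; that leaves 4.
For row 5, column 4: row 5 already has {1, 3, 4, 5}; that leaves 2.

x = 3, z = 2, n = 4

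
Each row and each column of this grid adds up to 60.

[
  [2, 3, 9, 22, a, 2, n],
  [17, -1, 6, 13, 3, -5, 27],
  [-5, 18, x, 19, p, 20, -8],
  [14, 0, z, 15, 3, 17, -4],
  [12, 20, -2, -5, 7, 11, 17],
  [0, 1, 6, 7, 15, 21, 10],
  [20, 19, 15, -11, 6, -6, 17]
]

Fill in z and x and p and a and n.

Column 7 has 27 − 8 − 4 + 17 + 10 + 17 = 59; the blank must be 60 − 59 = 1.
Row 1 has 2 + 3 + 9 + 22 + 2 + 1 = 39; the blank must be 60 − 39 = 21.
Column 5 has 21 + 3 + 3 + 7 + 15 + 6 = 55; the blank must be 60 − 55 = 5.
Row 3 has -5 + 18 + 19 + 5 + 20 − 8 = 49; the blank must be 60 − 49 = 11.
Row 4 has 14 + 0 + 15 + 3 + 17 − 4 = 45; the blank must be 60 − 45 = 15.

z = 15, x = 11, p = 5, a = 21, n = 1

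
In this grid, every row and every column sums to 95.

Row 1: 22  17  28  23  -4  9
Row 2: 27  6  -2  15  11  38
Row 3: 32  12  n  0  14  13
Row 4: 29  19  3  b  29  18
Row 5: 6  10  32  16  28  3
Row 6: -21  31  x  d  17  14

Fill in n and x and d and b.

Row 4 has 29 + 19 + 3 + 29 + 18 = 98; the blank must be 95 − 98 = -3.
Column 4 has 23 + 15 + 0 − 3 + 16 = 51; the blank must be 95 − 51 = 44.
Row 6 has -21 + 31 + 44 + 17 + 14 = 85; the blank must be 95 − 85 = 10.
Row 3 has 32 + 12 + 0 + 14 + 13 = 71; the blank must be 95 − 71 = 24.

n = 24, x = 10, d = 44, b = -3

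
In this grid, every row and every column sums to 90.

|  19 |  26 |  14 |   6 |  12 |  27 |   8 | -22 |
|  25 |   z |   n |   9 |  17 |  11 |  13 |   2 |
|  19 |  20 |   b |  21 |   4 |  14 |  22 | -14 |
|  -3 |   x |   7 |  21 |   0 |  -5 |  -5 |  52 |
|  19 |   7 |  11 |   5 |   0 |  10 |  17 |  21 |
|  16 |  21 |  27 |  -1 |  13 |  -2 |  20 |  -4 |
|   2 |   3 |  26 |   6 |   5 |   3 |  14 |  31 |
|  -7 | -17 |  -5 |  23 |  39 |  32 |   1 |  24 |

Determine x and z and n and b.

x = 23, z = 7, n = 6, b = 4

Row 4 has -3 + 7 + 21 + 0 − 5 − 5 + 52 = 67; the blank must be 90 − 67 = 23.
Column 2 has 26 + 20 + 23 + 7 + 21 + 3 − 17 = 83; the blank must be 90 − 83 = 7.
Row 2 has 25 + 7 + 9 + 17 + 11 + 13 + 2 = 84; the blank must be 90 − 84 = 6.
Row 3 has 19 + 20 + 21 + 4 + 14 + 22 − 14 = 86; the blank must be 90 − 86 = 4.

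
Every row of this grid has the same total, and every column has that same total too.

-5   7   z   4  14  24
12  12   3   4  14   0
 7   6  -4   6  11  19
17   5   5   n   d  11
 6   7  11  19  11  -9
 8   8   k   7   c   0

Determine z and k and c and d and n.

z = 1, k = 29, c = -7, d = 2, n = 5

Rows 2 and 3 both sum to 45, so that's the common total.
Row 1 has -5 + 7 + 4 + 14 + 24 = 44; the blank must be 45 − 44 = 1.
Column 4 has 4 + 4 + 6 + 19 + 7 = 40; the blank must be 45 − 40 = 5.
Row 4 has 17 + 5 + 5 + 5 + 11 = 43; the blank must be 45 − 43 = 2.
Column 5 has 14 + 14 + 11 + 2 + 11 = 52; the blank must be 45 − 52 = -7.
Row 6 has 8 + 8 + 7 − 7 + 0 = 16; the blank must be 45 − 16 = 29.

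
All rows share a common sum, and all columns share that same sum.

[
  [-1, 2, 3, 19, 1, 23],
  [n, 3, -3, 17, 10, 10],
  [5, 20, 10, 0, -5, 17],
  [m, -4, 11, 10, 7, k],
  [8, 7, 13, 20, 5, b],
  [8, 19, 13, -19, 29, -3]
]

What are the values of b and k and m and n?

b = -6, k = 6, m = 17, n = 10

Rows 1 and 3 both sum to 47, so that's the common total.
Row 2 has 3 − 3 + 17 + 10 + 10 = 37; the blank must be 47 − 37 = 10.
Row 5 has 8 + 7 + 13 + 20 + 5 = 53; the blank must be 47 − 53 = -6.
Column 6 has 23 + 10 + 17 − 6 − 3 = 41; the blank must be 47 − 41 = 6.
Row 4 has -4 + 11 + 10 + 7 + 6 = 30; the blank must be 47 − 30 = 17.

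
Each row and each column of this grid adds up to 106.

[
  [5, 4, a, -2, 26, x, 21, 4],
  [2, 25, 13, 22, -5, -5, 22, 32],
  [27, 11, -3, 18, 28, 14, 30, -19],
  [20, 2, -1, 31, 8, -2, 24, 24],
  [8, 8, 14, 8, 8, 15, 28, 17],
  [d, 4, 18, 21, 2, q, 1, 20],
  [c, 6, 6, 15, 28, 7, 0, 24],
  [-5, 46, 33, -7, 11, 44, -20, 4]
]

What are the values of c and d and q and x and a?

The known cells in column 3 total 80, leaving 106 − 80 = 26 for the blank.
The known cells in row 1 total 84, leaving 106 − 84 = 22 for the blank.
The known cells in column 6 total 95, leaving 106 − 95 = 11 for the blank.
The known cells in row 6 total 77, leaving 106 − 77 = 29 for the blank.
The known cells in row 7 total 86, leaving 106 − 86 = 20 for the blank.

c = 20, d = 29, q = 11, x = 22, a = 26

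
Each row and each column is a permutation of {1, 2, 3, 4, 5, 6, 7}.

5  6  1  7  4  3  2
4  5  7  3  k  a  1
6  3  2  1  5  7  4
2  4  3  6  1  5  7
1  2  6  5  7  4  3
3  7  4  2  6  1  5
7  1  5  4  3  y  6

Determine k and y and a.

Cell (7,6): row 7 already has {1, 3, 4, 5, 6, 7} → 2.
Cell (2,5): column 5 already has {1, 3, 4, 5, 6, 7} → 2.
Cell (2,6): row 2 already has {1, 2, 3, 4, 5, 7} → 6.

k = 2, y = 2, a = 6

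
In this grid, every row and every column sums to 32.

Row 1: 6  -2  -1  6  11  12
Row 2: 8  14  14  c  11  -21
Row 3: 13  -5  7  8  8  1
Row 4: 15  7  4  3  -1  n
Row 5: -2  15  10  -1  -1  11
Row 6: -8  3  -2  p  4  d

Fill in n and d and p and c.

n = 4, d = 25, p = 10, c = 6

Row 2: 8 + 14 + 14 + 11 − 21 = 26, so its missing entry is 32 − 26 = 6.
Column 4: 6 + 6 + 8 + 3 − 1 = 22, so its missing entry is 32 − 22 = 10.
Row 6: -8 + 3 − 2 + 10 + 4 = 7, so its missing entry is 32 − 7 = 25.
Row 4: 15 + 7 + 4 + 3 − 1 = 28, so its missing entry is 32 − 28 = 4.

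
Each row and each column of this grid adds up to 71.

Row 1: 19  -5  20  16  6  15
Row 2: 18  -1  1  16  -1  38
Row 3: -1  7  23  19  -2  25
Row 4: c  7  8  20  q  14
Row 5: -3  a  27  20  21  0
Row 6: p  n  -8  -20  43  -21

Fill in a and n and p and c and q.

a = 6, n = 57, p = 20, c = 18, q = 4

Column 5: 6 − 1 − 2 + 21 + 43 = 67, so its missing entry is 71 − 67 = 4.
Row 4: 7 + 8 + 20 + 4 + 14 = 53, so its missing entry is 71 − 53 = 18.
Column 1: 19 + 18 − 1 + 18 − 3 = 51, so its missing entry is 71 − 51 = 20.
Row 6: 20 − 8 − 20 + 43 − 21 = 14, so its missing entry is 71 − 14 = 57.
Row 5: -3 + 27 + 20 + 21 + 0 = 65, so its missing entry is 71 − 65 = 6.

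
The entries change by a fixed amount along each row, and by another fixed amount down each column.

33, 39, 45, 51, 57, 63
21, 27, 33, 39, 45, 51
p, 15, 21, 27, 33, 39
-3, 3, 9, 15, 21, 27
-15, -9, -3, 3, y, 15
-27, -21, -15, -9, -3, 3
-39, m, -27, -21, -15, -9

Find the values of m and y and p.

m = -33, y = 9, p = 9

Along each row the entries change by 6 per step; down each column they change by -12.
Row 7: from -39 at column 1, stepping by 6 to column 2 gives -33.
Row 5: from -15 at column 1, stepping by 6 to column 5 gives 9.
Row 3: from 15 at column 2, stepping by 6 to column 1 gives 9.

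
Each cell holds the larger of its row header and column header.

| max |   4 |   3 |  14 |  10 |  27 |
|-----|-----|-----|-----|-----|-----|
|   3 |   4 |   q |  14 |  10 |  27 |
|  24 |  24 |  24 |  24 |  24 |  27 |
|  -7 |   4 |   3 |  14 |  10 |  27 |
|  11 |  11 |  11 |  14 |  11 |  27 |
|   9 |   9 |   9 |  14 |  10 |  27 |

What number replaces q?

3

max(3, 3) = 3.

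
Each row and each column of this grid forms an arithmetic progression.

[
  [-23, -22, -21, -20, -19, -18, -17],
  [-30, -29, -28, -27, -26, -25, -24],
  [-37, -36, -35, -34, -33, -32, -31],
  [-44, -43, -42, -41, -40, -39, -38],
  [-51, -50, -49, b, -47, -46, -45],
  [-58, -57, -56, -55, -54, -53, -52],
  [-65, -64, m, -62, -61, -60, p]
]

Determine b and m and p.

Along each row the entries change by 1 per step; down each column they change by -7.
Row 5: from -51 at column 1, stepping by 1 to column 4 gives -48.
Row 7: from -65 at column 1, stepping by 1 to column 3 gives -63.
Row 7: from -65 at column 1, stepping by 1 to column 7 gives -59.

b = -48, m = -63, p = -59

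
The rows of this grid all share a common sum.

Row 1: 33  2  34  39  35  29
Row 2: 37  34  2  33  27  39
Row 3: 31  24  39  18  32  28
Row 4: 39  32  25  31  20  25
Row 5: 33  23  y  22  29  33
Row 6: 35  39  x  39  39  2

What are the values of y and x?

y = 32, x = 18

The complete rows each total 172.
Row 5 is missing 172 − 140 = 32 (since 33 + 23 + 22 + 29 + 33 = 140).
Row 6 is missing 172 − 154 = 18 (since 35 + 39 + 39 + 39 + 2 = 154).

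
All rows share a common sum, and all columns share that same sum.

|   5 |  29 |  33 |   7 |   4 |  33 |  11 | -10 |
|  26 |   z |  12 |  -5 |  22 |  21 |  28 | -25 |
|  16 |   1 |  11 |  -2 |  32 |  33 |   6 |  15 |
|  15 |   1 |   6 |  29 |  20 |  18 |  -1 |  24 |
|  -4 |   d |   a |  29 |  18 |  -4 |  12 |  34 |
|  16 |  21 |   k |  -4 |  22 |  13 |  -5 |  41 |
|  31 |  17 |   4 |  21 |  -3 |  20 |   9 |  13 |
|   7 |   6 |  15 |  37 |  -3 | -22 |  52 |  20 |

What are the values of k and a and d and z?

Rows 1 and 3 both sum to 112, so that's the common total.
The known cells in row 2 total 79, leaving 112 − 79 = 33 for the blank.
The known cells in column 2 total 108, leaving 112 − 108 = 4 for the blank.
The known cells in row 5 total 89, leaving 112 − 89 = 23 for the blank.
The known cells in row 6 total 104, leaving 112 − 104 = 8 for the blank.

k = 8, a = 23, d = 4, z = 33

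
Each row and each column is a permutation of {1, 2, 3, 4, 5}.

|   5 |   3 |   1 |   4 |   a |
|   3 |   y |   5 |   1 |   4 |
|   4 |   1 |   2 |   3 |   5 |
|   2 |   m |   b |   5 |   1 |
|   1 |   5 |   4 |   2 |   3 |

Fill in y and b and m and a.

y = 2, b = 3, m = 4, a = 2

For row 2, column 2: row 2 already has {1, 3, 4, 5}; that leaves 2.
At (row 4, col 2): column 2 already has {1, 2, 3, 5}, so the value is 4.
At (row 1, col 5): row 1 already has {1, 3, 4, 5}, so the value is 2.
At (row 4, col 3): row 4 already has {1, 2, 4, 5}, so the value is 3.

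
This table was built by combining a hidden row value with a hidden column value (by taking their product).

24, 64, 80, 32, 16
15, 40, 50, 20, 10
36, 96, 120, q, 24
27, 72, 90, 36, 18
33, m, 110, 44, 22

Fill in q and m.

q = 48, m = 88

Each row is a constant multiple of every other row — this is a multiplication table with the headers hidden.
Row 3 is 120/80 = 3/2 times row 1, so its entry in column 4 is 32 × 3/2 = 48.
Row 5 is 110/80 = 11/8 times row 1, so its entry in column 2 is 64 × 11/8 = 88.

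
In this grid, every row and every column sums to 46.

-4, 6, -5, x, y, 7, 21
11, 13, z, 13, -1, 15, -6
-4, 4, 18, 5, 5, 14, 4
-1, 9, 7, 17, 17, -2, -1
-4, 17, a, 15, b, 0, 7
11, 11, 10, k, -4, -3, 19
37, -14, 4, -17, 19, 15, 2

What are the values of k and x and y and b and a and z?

The known cells in row 2 total 45, leaving 46 − 45 = 1 for the blank.
The known cells in column 3 total 35, leaving 46 − 35 = 11 for the blank.
The known cells in row 5 total 46, leaving 46 − 46 = 0 for the blank.
The known cells in column 5 total 36, leaving 46 − 36 = 10 for the blank.
The known cells in row 1 total 35, leaving 46 − 35 = 11 for the blank.
The known cells in row 6 total 44, leaving 46 − 44 = 2 for the blank.

k = 2, x = 11, y = 10, b = 0, a = 11, z = 1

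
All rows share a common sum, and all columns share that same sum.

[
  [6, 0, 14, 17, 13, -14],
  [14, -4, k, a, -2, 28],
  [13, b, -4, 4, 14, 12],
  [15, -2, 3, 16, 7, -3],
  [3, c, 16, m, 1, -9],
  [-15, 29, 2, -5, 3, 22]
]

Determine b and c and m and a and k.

Rows 1 and 4 both sum to 36, so that's the common total.
Column 3 has 14 − 4 + 3 + 16 + 2 = 31; the blank must be 36 − 31 = 5.
Row 3 has 13 − 4 + 4 + 14 + 12 = 39; the blank must be 36 − 39 = -3.
Column 2 has 0 − 4 − 3 − 2 + 29 = 20; the blank must be 36 − 20 = 16.
Row 5 has 3 + 16 + 16 + 1 − 9 = 27; the blank must be 36 − 27 = 9.
Row 2 has 14 − 4 + 5 − 2 + 28 = 41; the blank must be 36 − 41 = -5.

b = -3, c = 16, m = 9, a = -5, k = 5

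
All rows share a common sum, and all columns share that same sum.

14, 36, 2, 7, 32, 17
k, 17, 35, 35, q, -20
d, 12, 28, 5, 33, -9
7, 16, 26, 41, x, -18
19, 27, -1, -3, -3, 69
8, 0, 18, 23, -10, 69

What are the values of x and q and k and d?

x = 36, q = 20, k = 21, d = 39

Rows 1 and 5 both sum to 108, so that's the common total.
The known cells in row 3 total 69, leaving 108 − 69 = 39 for the blank.
The known cells in column 1 total 87, leaving 108 − 87 = 21 for the blank.
The known cells in row 4 total 72, leaving 108 − 72 = 36 for the blank.
The known cells in row 2 total 88, leaving 108 − 88 = 20 for the blank.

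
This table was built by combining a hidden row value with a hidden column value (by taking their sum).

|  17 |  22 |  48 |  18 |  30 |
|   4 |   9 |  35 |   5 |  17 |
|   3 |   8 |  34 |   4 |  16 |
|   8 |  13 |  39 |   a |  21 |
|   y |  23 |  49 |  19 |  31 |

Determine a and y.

The difference between any two rows is the same in every column — this is an addition table with the headers hidden.
Row 4 minus row 1 is 39 − 48 = -9, so its entry in column 4 is 18 + (-9) = 9.
Row 5 minus row 1 is 49 − 48 = 1, so its entry in column 1 is 17 + 1 = 18.

a = 9, y = 18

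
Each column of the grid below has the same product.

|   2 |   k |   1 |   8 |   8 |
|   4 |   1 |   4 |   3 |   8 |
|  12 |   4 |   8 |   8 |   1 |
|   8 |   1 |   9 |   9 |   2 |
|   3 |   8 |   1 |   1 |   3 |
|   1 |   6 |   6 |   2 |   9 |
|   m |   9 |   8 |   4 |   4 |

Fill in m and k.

m = 6, k = 8

Columns 3 and 5 each multiply to 13824, so every column has product 13824.
Column 1: 2×4×12×8×3×1 = 2304, so the missing entry is 13824 ÷ 2304 = 6.
Column 2: 1×4×1×8×6×9 = 1728, so the missing entry is 13824 ÷ 1728 = 8.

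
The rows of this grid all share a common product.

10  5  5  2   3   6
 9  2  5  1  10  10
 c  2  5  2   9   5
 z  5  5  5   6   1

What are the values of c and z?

Rows 1 and 2 each multiply to 9000, so every row has product 9000.
Row 3: 2×5×2×9×5 = 900, so the missing entry is 9000 ÷ 900 = 10.
Row 4: 5×5×5×6×1 = 750, so the missing entry is 9000 ÷ 750 = 12.

c = 10, z = 12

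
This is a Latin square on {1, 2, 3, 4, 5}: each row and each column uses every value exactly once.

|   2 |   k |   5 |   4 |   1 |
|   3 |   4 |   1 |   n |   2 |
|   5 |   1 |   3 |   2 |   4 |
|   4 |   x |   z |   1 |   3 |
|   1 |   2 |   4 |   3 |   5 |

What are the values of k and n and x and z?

At (row 1, col 2): row 1 already has {1, 2, 4, 5}, so the value is 3.
At (row 4, col 3): column 3 already has {1, 3, 4, 5}, so the value is 2.
Cell (2,4): row 2 already has {1, 2, 3, 4} → 5.
Cell (4,2): row 4 already has {1, 2, 3, 4} → 5.

k = 3, n = 5, x = 5, z = 2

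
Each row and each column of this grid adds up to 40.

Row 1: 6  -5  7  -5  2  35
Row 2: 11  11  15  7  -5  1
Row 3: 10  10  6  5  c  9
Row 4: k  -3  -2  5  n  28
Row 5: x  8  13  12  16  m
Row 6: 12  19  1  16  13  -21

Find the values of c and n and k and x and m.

The known cells in row 3 total 40, leaving 40 − 40 = 0 for the blank.
The known cells in column 5 total 26, leaving 40 − 26 = 14 for the blank.
The known cells in row 4 total 42, leaving 40 − 42 = -2 for the blank.
The known cells in column 1 total 37, leaving 40 − 37 = 3 for the blank.
The known cells in row 5 total 52, leaving 40 − 52 = -12 for the blank.

c = 0, n = 14, k = -2, x = 3, m = -12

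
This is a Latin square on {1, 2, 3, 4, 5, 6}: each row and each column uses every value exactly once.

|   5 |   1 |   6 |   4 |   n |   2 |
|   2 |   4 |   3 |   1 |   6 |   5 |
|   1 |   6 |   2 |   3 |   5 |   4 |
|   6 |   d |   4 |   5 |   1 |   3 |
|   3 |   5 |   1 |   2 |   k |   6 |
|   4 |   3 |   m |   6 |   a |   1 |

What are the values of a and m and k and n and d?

For row 5, column 5: row 5 already has {1, 2, 3, 5, 6}; that leaves 4.
At (row 1, col 5): row 1 already has {1, 2, 4, 5, 6}, so the value is 3.
For row 4, column 2: row 4 already has {1, 3, 4, 5, 6}; that leaves 2.
Cell (6,5): column 5 already has {1, 3, 4, 5, 6} → 2.
At (row 6, col 3): row 6 already has {1, 2, 3, 4, 6}, so the value is 5.

a = 2, m = 5, k = 4, n = 3, d = 2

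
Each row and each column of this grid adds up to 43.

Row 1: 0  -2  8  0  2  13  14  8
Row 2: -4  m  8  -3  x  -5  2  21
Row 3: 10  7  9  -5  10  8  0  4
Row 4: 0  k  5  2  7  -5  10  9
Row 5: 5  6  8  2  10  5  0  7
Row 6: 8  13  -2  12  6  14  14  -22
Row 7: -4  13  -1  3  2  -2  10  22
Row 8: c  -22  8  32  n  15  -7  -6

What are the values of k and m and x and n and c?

k = 15, m = 13, x = 11, n = -5, c = 28

The known cells in row 4 total 28, leaving 43 − 28 = 15 for the blank.
The known cells in column 2 total 30, leaving 43 − 30 = 13 for the blank.
The known cells in column 1 total 15, leaving 43 − 15 = 28 for the blank.
The known cells in row 8 total 48, leaving 43 − 48 = -5 for the blank.
The known cells in row 2 total 32, leaving 43 − 32 = 11 for the blank.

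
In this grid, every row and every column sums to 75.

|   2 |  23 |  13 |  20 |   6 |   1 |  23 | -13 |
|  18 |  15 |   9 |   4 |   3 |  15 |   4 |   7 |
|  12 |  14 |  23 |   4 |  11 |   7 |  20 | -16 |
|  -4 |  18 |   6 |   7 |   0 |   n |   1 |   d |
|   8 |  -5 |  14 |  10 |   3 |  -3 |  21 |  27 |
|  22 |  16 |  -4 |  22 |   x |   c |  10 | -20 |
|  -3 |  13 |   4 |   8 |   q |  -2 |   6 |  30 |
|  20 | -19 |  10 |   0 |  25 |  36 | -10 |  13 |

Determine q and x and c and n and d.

Column 8: -13 + 7 − 16 + 27 − 20 + 30 + 13 = 28, so its missing entry is 75 − 28 = 47.
Row 7: -3 + 13 + 4 + 8 − 2 + 6 + 30 = 56, so its missing entry is 75 − 56 = 19.
Column 5: 6 + 3 + 11 + 0 + 3 + 19 + 25 = 67, so its missing entry is 75 − 67 = 8.
Row 6: 22 + 16 − 4 + 22 + 8 + 10 − 20 = 54, so its missing entry is 75 − 54 = 21.
Row 4: -4 + 18 + 6 + 7 + 0 + 1 + 47 = 75, so its missing entry is 75 − 75 = 0.

q = 19, x = 8, c = 21, n = 0, d = 47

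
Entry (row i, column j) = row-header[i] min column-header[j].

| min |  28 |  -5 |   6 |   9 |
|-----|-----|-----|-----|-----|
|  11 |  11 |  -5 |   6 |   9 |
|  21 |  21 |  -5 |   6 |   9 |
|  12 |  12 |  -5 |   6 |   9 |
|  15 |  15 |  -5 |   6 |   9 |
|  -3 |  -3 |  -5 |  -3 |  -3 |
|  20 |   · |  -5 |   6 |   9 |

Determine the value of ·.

min(20, 28) = 20.

20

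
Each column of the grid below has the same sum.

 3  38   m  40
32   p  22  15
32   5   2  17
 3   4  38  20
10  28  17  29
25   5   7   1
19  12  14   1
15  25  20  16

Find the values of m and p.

m = 19, p = 22

Columns 1 and 4 both add up to 139, so every column sums to 139.
Column 3: 22 + 2 + 38 + 17 + 7 + 14 + 20 = 120, so the missing entry is 139 − 120 = 19.
Column 2: 38 + 5 + 4 + 28 + 5 + 12 + 25 = 117, so the missing entry is 139 − 117 = 22.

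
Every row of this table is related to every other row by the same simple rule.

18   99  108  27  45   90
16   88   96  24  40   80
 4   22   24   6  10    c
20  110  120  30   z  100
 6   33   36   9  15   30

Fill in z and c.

Each row is a constant multiple of every other row — this is a multiplication table with the headers hidden.
Row 4 is 120/108 = 10/9 times row 1, so its entry in column 5 is 45 × 10/9 = 50.
Row 3 is 24/108 = 2/9 times row 1, so its entry in column 6 is 90 × 2/9 = 20.

z = 50, c = 20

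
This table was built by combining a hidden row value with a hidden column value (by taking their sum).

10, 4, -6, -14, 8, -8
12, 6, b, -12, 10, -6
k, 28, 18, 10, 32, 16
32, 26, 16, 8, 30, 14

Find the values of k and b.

The difference between any two rows is the same in every column — this is an addition table with the headers hidden.
Row 3 minus row 1 is 32 − 8 = 24, so its entry in column 1 is 10 + 24 = 34.
Row 2 minus row 1 is 10 − 8 = 2, so its entry in column 3 is -6 + 2 = -4.

k = 34, b = -4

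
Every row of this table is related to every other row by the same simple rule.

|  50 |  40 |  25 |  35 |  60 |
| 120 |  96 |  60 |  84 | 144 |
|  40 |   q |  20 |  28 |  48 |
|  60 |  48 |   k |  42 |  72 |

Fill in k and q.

Each row is a constant multiple of every other row — this is a multiplication table with the headers hidden.
Row 4 is 72/60 = 6/5 times row 1, so its entry in column 3 is 25 × 6/5 = 30.
Row 3 is 48/60 = 4/5 times row 1, so its entry in column 2 is 40 × 4/5 = 32.

k = 30, q = 32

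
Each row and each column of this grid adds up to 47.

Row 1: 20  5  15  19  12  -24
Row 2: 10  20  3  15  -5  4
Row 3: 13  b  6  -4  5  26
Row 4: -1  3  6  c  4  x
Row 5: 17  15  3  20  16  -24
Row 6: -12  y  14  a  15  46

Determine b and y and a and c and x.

b = 1, y = 3, a = -19, c = 16, x = 19

Row 3 has 13 + 6 − 4 + 5 + 26 = 46; the blank must be 47 − 46 = 1.
Column 2 has 5 + 20 + 1 + 3 + 15 = 44; the blank must be 47 − 44 = 3.
Row 6 has -12 + 3 + 14 + 15 + 46 = 66; the blank must be 47 − 66 = -19.
Column 4 has 19 + 15 − 4 + 20 − 19 = 31; the blank must be 47 − 31 = 16.
Row 4 has -1 + 3 + 6 + 16 + 4 = 28; the blank must be 47 − 28 = 19.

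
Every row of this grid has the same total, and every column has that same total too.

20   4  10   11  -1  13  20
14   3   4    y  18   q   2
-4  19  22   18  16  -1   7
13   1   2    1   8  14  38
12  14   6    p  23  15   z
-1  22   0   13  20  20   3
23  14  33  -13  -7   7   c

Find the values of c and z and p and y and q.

Rows 1 and 3 both sum to 77, so that's the common total.
Column 6 has 13 − 1 + 14 + 15 + 20 + 7 = 68; the blank must be 77 − 68 = 9.
Row 7 has 23 + 14 + 33 − 13 − 7 + 7 = 57; the blank must be 77 − 57 = 20.
Column 7 has 20 + 2 + 7 + 38 + 3 + 20 = 90; the blank must be 77 − 90 = -13.
Row 5 has 12 + 14 + 6 + 23 + 15 − 13 = 57; the blank must be 77 − 57 = 20.
Row 2 has 14 + 3 + 4 + 18 + 9 + 2 = 50; the blank must be 77 − 50 = 27.

c = 20, z = -13, p = 20, y = 27, q = 9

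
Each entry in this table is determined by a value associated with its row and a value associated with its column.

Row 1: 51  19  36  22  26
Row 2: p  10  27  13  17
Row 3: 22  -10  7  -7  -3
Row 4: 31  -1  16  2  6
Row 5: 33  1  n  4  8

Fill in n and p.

The difference between any two rows is the same in every column — this is an addition table with the headers hidden.
Row 5 minus row 1 is 4 − 22 = -18, so its entry in column 3 is 36 + (-18) = 18.
Row 2 minus row 1 is 13 − 22 = -9, so its entry in column 1 is 51 + (-9) = 42.

n = 18, p = 42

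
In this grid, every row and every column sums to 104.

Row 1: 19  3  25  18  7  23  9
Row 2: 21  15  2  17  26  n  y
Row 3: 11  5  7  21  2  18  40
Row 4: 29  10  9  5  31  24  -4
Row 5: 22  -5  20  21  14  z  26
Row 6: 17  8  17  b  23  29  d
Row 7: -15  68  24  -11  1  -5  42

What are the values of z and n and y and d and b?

z = 6, n = 9, y = 14, d = -23, b = 33

Row 5: 22 − 5 + 20 + 21 + 14 + 26 = 98, so its missing entry is 104 − 98 = 6.
Column 6: 23 + 18 + 24 + 6 + 29 − 5 = 95, so its missing entry is 104 − 95 = 9.
Column 4: 18 + 17 + 21 + 5 + 21 − 11 = 71, so its missing entry is 104 − 71 = 33.
Row 6: 17 + 8 + 17 + 33 + 23 + 29 = 127, so its missing entry is 104 − 127 = -23.
Row 2: 21 + 15 + 2 + 17 + 26 + 9 = 90, so its missing entry is 104 − 90 = 14.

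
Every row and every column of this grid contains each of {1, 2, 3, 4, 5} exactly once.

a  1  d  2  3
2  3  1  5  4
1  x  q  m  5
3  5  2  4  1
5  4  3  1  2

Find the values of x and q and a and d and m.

At (row 3, col 2): column 2 already has {1, 3, 4, 5}, so the value is 2.
For row 1, column 1: column 1 already has {1, 2, 3, 5}; that leaves 4.
Cell (3,4): column 4 already has {1, 2, 4, 5} → 3.
For row 1, column 3: row 1 already has {1, 2, 3, 4}; that leaves 5.
Cell (3,3): row 3 already has {1, 2, 3, 5} → 4.

x = 2, q = 4, a = 4, d = 5, m = 3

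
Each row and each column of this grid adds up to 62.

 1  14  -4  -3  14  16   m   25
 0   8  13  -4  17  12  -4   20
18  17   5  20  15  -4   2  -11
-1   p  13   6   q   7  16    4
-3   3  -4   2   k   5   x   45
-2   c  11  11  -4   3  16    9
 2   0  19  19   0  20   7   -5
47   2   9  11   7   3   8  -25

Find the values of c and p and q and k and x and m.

c = 18, p = 0, q = 17, k = -4, x = 18, m = -1

Row 6 has -2 + 11 + 11 − 4 + 3 + 16 + 9 = 44; the blank must be 62 − 44 = 18.
Column 2 has 14 + 8 + 17 + 3 + 18 + 0 + 2 = 62; the blank must be 62 − 62 = 0.
Row 4 has -1 + 0 + 13 + 6 + 7 + 16 + 4 = 45; the blank must be 62 − 45 = 17.
Column 5 has 14 + 17 + 15 + 17 − 4 + 0 + 7 = 66; the blank must be 62 − 66 = -4.
Row 5 has -3 + 3 − 4 + 2 − 4 + 5 + 45 = 44; the blank must be 62 − 44 = 18.
Row 1 has 1 + 14 − 4 − 3 + 14 + 16 + 25 = 63; the blank must be 62 − 63 = -1.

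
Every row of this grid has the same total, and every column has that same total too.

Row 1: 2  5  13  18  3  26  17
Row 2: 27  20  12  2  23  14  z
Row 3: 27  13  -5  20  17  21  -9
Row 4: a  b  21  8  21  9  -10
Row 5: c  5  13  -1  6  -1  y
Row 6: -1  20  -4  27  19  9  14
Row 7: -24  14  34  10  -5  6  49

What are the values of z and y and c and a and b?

Rows 1 and 3 both sum to 84, so that's the common total.
Column 2: 5 + 20 + 13 + 5 + 20 + 14 = 77, so its missing entry is 84 − 77 = 7.
Row 4: 7 + 21 + 8 + 21 + 9 − 10 = 56, so its missing entry is 84 − 56 = 28.
Column 1: 2 + 27 + 27 + 28 − 1 − 24 = 59, so its missing entry is 84 − 59 = 25.
Row 5: 25 + 5 + 13 − 1 + 6 − 1 = 47, so its missing entry is 84 − 47 = 37.
Row 2: 27 + 20 + 12 + 2 + 23 + 14 = 98, so its missing entry is 84 − 98 = -14.

z = -14, y = 37, c = 25, a = 28, b = 7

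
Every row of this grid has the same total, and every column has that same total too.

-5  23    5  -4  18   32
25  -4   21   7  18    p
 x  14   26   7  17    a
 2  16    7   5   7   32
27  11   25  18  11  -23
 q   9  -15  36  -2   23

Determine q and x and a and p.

q = 18, x = 2, a = 3, p = 2

Rows 1 and 4 both sum to 69, so that's the common total.
Row 6 has 9 − 15 + 36 − 2 + 23 = 51; the blank must be 69 − 51 = 18.
Column 1 has -5 + 25 + 2 + 27 + 18 = 67; the blank must be 69 − 67 = 2.
Row 3 has 2 + 14 + 26 + 7 + 17 = 66; the blank must be 69 − 66 = 3.
Row 2 has 25 − 4 + 21 + 7 + 18 = 67; the blank must be 69 − 67 = 2.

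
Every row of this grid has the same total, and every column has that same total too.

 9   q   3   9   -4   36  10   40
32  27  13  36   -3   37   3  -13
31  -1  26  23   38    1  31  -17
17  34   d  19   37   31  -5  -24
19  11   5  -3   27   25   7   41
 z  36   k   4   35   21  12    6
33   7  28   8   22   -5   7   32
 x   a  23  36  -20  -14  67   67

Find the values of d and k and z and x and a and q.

Rows 2 and 3 both sum to 132, so that's the common total.
Row 1 has 9 + 3 + 9 − 4 + 36 + 10 + 40 = 103; the blank must be 132 − 103 = 29.
Column 2 has 29 + 27 − 1 + 34 + 11 + 36 + 7 = 143; the blank must be 132 − 143 = -11.
Row 8 has -11 + 23 + 36 − 20 − 14 + 67 + 67 = 148; the blank must be 132 − 148 = -16.
Column 1 has 9 + 32 + 31 + 17 + 19 + 33 − 16 = 125; the blank must be 132 − 125 = 7.
Row 4 has 17 + 34 + 19 + 37 + 31 − 5 − 24 = 109; the blank must be 132 − 109 = 23.
Row 6 has 7 + 36 + 4 + 35 + 21 + 12 + 6 = 121; the blank must be 132 − 121 = 11.

d = 23, k = 11, z = 7, x = -16, a = -11, q = 29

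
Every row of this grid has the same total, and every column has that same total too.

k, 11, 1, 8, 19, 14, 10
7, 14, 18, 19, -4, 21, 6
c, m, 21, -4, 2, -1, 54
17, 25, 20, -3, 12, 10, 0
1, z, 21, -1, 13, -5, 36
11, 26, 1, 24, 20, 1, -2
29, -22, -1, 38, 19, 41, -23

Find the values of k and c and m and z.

Rows 2 and 4 both sum to 81, so that's the common total.
Row 5 has 1 + 21 − 1 + 13 − 5 + 36 = 65; the blank must be 81 − 65 = 16.
Column 2 has 11 + 14 + 25 + 16 + 26 − 22 = 70; the blank must be 81 − 70 = 11.
Row 3 has 11 + 21 − 4 + 2 − 1 + 54 = 83; the blank must be 81 − 83 = -2.
Row 1 has 11 + 1 + 8 + 19 + 14 + 10 = 63; the blank must be 81 − 63 = 18.

k = 18, c = -2, m = 11, z = 16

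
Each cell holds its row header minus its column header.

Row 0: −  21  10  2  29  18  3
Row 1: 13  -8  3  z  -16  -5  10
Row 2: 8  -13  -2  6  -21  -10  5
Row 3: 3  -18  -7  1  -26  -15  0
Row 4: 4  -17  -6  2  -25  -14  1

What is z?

11

13 − 2 = 11.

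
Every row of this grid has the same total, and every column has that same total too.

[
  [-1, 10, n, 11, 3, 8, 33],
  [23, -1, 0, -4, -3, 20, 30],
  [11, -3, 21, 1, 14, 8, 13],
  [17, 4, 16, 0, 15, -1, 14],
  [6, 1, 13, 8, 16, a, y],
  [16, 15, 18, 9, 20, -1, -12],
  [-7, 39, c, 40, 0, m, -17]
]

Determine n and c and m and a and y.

Rows 2 and 3 both sum to 65, so that's the common total.
Column 7 has 33 + 30 + 13 + 14 − 12 − 17 = 61; the blank must be 65 − 61 = 4.
Row 5 has 6 + 1 + 13 + 8 + 16 + 4 = 48; the blank must be 65 − 48 = 17.
Column 6 has 8 + 20 + 8 − 1 + 17 − 1 = 51; the blank must be 65 − 51 = 14.
Row 7 has -7 + 39 + 40 + 0 + 14 − 17 = 69; the blank must be 65 − 69 = -4.
Row 1 has -1 + 10 + 11 + 3 + 8 + 33 = 64; the blank must be 65 − 64 = 1.

n = 1, c = -4, m = 14, a = 17, y = 4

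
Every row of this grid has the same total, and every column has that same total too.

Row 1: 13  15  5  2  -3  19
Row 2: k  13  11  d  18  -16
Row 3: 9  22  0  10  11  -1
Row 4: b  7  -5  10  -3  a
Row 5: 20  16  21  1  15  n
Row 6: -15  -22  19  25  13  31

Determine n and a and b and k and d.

Rows 1 and 3 both sum to 51, so that's the common total.
Row 5: 20 + 16 + 21 + 1 + 15 = 73, so its missing entry is 51 − 73 = -22.
Column 4: 2 + 10 + 10 + 1 + 25 = 48, so its missing entry is 51 − 48 = 3.
Row 2: 13 + 11 + 3 + 18 − 16 = 29, so its missing entry is 51 − 29 = 22.
Column 1: 13 + 22 + 9 + 20 − 15 = 49, so its missing entry is 51 − 49 = 2.
Row 4: 2 + 7 − 5 + 10 − 3 = 11, so its missing entry is 51 − 11 = 40.

n = -22, a = 40, b = 2, k = 22, d = 3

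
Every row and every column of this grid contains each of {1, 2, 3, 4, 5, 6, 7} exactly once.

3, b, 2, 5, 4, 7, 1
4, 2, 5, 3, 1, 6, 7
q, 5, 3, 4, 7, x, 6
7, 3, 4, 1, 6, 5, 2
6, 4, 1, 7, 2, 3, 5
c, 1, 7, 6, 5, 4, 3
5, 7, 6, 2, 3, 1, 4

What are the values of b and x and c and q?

b = 6, x = 2, c = 2, q = 1

Cell (1,2): row 1 already has {1, 2, 3, 4, 5, 7} → 6.
At (row 6, col 1): row 6 already has {1, 3, 4, 5, 6, 7}, so the value is 2.
At (row 3, col 6): column 6 already has {1, 3, 4, 5, 6, 7}, so the value is 2.
Cell (3,1): row 3 already has {2, 3, 4, 5, 6, 7} → 1.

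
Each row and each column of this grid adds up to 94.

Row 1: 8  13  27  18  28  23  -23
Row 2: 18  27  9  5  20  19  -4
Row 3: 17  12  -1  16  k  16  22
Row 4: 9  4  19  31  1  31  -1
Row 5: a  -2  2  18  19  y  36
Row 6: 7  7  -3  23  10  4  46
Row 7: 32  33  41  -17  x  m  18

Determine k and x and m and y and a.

Row 3 has 17 + 12 − 1 + 16 + 16 + 22 = 82; the blank must be 94 − 82 = 12.
Column 1 has 8 + 18 + 17 + 9 + 7 + 32 = 91; the blank must be 94 − 91 = 3.
Column 5 has 28 + 20 + 12 + 1 + 19 + 10 = 90; the blank must be 94 − 90 = 4.
Row 7 has 32 + 33 + 41 − 17 + 4 + 18 = 111; the blank must be 94 − 111 = -17.
Row 5 has 3 − 2 + 2 + 18 + 19 + 36 = 76; the blank must be 94 − 76 = 18.

k = 12, x = 4, m = -17, y = 18, a = 3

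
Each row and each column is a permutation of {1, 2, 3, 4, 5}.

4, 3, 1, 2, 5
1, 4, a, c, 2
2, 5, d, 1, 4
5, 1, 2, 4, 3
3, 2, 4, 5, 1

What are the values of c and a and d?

At (row 2, col 4): column 4 already has {1, 2, 4, 5}, so the value is 3.
For row 2, column 3: row 2 already has {1, 2, 3, 4}; that leaves 5.
For row 3, column 3: row 3 already has {1, 2, 4, 5}; that leaves 3.

c = 3, a = 5, d = 3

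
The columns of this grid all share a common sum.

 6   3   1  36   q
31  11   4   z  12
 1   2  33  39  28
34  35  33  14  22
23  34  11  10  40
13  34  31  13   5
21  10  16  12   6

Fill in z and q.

z = 5, q = 16

Columns 2 and 3 both add up to 129, so every column sums to 129.
Column 4: 36 + 39 + 14 + 10 + 13 + 12 = 124, so the missing entry is 129 − 124 = 5.
Column 5: 12 + 28 + 22 + 40 + 5 + 6 = 113, so the missing entry is 129 − 113 = 16.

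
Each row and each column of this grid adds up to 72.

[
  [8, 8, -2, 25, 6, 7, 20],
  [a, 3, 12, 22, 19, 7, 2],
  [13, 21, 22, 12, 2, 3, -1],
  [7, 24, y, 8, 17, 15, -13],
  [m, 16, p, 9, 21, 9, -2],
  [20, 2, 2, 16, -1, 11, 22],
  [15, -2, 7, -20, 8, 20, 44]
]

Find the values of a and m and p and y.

Row 2 has 3 + 12 + 22 + 19 + 7 + 2 = 65; the blank must be 72 − 65 = 7.
Row 4 has 7 + 24 + 8 + 17 + 15 − 13 = 58; the blank must be 72 − 58 = 14.
Column 1 has 8 + 7 + 13 + 7 + 20 + 15 = 70; the blank must be 72 − 70 = 2.
Row 5 has 2 + 16 + 9 + 21 + 9 − 2 = 55; the blank must be 72 − 55 = 17.

a = 7, m = 2, p = 17, y = 14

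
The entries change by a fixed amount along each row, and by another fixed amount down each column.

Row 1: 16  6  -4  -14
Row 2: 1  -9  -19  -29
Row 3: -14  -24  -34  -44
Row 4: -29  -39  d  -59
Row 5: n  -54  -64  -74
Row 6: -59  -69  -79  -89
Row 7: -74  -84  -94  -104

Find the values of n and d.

n = -44, d = -49

Along each row the entries change by -10 per step; down each column they change by -15.
Row 5: from -54 at column 2, stepping by -10 to column 1 gives -44.
Row 4: from -29 at column 1, stepping by -10 to column 3 gives -49.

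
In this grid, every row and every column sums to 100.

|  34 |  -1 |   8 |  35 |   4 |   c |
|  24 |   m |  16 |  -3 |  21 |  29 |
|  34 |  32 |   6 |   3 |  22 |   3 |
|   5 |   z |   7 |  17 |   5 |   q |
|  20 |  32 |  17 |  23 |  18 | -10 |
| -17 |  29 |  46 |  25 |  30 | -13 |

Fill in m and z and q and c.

The known cells in row 2 total 87, leaving 100 − 87 = 13 for the blank.
The known cells in column 2 total 105, leaving 100 − 105 = -5 for the blank.
The known cells in row 4 total 29, leaving 100 − 29 = 71 for the blank.
The known cells in row 1 total 80, leaving 100 − 80 = 20 for the blank.

m = 13, z = -5, q = 71, c = 20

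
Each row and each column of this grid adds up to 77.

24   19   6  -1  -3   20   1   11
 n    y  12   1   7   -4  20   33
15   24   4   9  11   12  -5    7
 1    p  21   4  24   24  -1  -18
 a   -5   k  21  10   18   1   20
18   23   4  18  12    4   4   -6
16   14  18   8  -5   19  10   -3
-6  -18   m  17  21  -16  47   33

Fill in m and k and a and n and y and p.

m = -1, k = 13, a = -1, n = 10, y = -2, p = 22

The known cells in row 4 total 55, leaving 77 − 55 = 22 for the blank.
The known cells in column 2 total 79, leaving 77 − 79 = -2 for the blank.
The known cells in row 8 total 78, leaving 77 − 78 = -1 for the blank.
The known cells in column 3 total 64, leaving 77 − 64 = 13 for the blank.
The known cells in row 5 total 78, leaving 77 − 78 = -1 for the blank.
The known cells in row 2 total 67, leaving 77 − 67 = 10 for the blank.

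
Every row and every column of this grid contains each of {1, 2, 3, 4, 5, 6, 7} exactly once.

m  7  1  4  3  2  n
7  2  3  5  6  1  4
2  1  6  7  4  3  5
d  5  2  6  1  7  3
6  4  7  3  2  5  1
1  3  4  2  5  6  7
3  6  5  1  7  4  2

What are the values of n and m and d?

Cell (1,7): column 7 already has {1, 2, 3, 4, 5, 7} → 6.
Cell (4,1): row 4 already has {1, 2, 3, 5, 6, 7} → 4.
At (row 1, col 1): row 1 already has {1, 2, 3, 4, 6, 7}, so the value is 5.

n = 6, m = 5, d = 4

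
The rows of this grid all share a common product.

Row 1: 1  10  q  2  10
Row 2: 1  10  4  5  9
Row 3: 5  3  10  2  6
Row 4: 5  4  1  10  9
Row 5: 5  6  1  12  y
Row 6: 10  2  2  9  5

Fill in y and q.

Rows 2 and 6 each multiply to 1800, so every row has product 1800.
Row 5: 5×6×1×12 = 360, so the missing entry is 1800 ÷ 360 = 5.
Row 1: 1×10×2×10 = 200, so the missing entry is 1800 ÷ 200 = 9.

y = 5, q = 9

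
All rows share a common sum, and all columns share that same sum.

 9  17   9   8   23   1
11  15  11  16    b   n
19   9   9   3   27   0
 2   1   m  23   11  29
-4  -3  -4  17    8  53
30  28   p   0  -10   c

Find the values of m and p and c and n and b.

Rows 1 and 3 both sum to 67, so that's the common total.
Column 5 has 23 + 27 + 11 + 8 − 10 = 59; the blank must be 67 − 59 = 8.
Row 2 has 11 + 15 + 11 + 16 + 8 = 61; the blank must be 67 − 61 = 6.
Column 6 has 1 + 6 + 0 + 29 + 53 = 89; the blank must be 67 − 89 = -22.
Row 4 has 2 + 1 + 23 + 11 + 29 = 66; the blank must be 67 − 66 = 1.
Row 6 has 30 + 28 + 0 − 10 − 22 = 26; the blank must be 67 − 26 = 41.

m = 1, p = 41, c = -22, n = 6, b = 8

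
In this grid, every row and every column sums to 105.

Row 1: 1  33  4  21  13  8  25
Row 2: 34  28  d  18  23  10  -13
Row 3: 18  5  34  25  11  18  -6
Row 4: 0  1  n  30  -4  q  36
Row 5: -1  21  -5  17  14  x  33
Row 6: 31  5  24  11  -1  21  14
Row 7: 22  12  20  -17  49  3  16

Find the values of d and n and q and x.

The known cells in row 5 total 79, leaving 105 − 79 = 26 for the blank.
The known cells in row 2 total 100, leaving 105 − 100 = 5 for the blank.
The known cells in column 3 total 82, leaving 105 − 82 = 23 for the blank.
The known cells in row 4 total 86, leaving 105 − 86 = 19 for the blank.

d = 5, n = 23, q = 19, x = 26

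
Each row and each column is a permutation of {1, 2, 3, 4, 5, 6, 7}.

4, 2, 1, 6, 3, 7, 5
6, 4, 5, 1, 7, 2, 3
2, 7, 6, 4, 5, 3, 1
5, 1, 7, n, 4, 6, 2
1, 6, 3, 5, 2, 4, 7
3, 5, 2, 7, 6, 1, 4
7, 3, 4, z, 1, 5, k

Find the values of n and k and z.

For row 7, column 7: column 7 already has {1, 2, 3, 4, 5, 7}; that leaves 6.
Cell (7,4): row 7 already has {1, 3, 4, 5, 6, 7} → 2.
Cell (4,4): row 4 already has {1, 2, 4, 5, 6, 7} → 3.

n = 3, k = 6, z = 2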